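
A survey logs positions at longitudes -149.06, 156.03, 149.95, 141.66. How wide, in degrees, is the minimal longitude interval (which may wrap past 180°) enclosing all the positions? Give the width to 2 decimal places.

Sort the longitudes: -149.06°, +141.66°, +149.95°, +156.03°.
Eastward gaps between consecutive values (wrapping around): 290.72°, 8.29°, 6.08°, 54.91°.
Largest gap = 290.72° ⇒ minimal covering band is its complement: 360° − 290.72° = 69.28°.
Band runs from +141.66° eastward to -149.06°, crossing the antimeridian.

69.28°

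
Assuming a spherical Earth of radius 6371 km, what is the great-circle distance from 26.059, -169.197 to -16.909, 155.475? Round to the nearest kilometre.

6117 km

Δλ = 155.475 − -169.197 = 324.672°; wrapped into (−180°, 180°]: -35.328°.
Δφ = -16.909 − 26.059 = -42.968°.
a = sin²(Δφ/2) + cos φ₁ · cos φ₂ · sin²(Δλ/2) = 0.213269.
c = 2·atan2(√a, √(1−a)) = 0.96007 rad → d = 6371·c ≈ 6116.62 km.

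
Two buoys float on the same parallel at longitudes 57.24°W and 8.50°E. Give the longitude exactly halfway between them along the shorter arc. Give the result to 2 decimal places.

24.37°W

Signed shortest Δλ from -57.24° to +8.50° is +65.74°.
Midpoint longitude = -57.24° + (+65.74°)/2 = -57.24° + 32.87° = -24.37°.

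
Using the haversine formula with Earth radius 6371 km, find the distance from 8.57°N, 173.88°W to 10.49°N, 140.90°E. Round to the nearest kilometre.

4959 km

Δλ = 140.90 − -173.88 = 314.78°; wrapped into (−180°, 180°]: -45.22°.
Δφ = 10.49 − 8.57 = 1.92°.
a = sin²(Δφ/2) + cos φ₁ · cos φ₂ · sin²(Δλ/2) = 0.143994.
c = 2·atan2(√a, √(1−a)) = 0.77844 rad → d = 6371·c ≈ 4959.43 km.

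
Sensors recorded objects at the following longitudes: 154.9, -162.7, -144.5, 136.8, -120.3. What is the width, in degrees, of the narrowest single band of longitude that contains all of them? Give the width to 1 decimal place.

Sort the longitudes: -162.7°, -144.5°, -120.3°, +136.8°, +154.9°.
Eastward gaps between consecutive values (wrapping around): 18.2°, 24.2°, 257.1°, 18.1°, 42.4°.
Largest gap = 257.1° ⇒ minimal covering band is its complement: 360° − 257.1° = 102.9°.
Band runs from +136.8° eastward to -120.3°, crossing the antimeridian.

102.9°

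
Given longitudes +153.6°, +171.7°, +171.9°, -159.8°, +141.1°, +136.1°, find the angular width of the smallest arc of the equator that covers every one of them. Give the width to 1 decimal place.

64.1°

Sort the longitudes: -159.8°, +136.1°, +141.1°, +153.6°, +171.7°, +171.9°.
Eastward gaps between consecutive values (wrapping around): 295.9°, 5.0°, 12.5°, 18.1°, 0.2°, 28.3°.
Largest gap = 295.9° ⇒ minimal covering band is its complement: 360° − 295.9° = 64.1°.
Band runs from +136.1° eastward to -159.8°, crossing the antimeridian.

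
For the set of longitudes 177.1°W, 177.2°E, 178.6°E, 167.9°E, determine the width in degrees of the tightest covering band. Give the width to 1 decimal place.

Sort the longitudes: -177.1°, +167.9°, +177.2°, +178.6°.
Eastward gaps between consecutive values (wrapping around): 345.0°, 9.3°, 1.4°, 4.3°.
Largest gap = 345.0° ⇒ minimal covering band is its complement: 360° − 345.0° = 15.0°.
Band runs from +167.9° eastward to -177.1°, crossing the antimeridian.

15.0°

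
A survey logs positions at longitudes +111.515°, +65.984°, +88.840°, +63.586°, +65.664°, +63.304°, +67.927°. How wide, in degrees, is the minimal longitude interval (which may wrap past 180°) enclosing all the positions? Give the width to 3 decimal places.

Sort the longitudes: +63.304°, +63.586°, +65.664°, +65.984°, +67.927°, +88.840°, +111.515°.
Eastward gaps between consecutive values (wrapping around): 0.282°, 2.078°, 0.320°, 1.943°, 20.913°, 22.675°, 311.789°.
Largest gap = 311.789° ⇒ minimal covering band is its complement: 360° − 311.789° = 48.211°.
Band runs from +63.304° eastward to +111.515°.

48.211°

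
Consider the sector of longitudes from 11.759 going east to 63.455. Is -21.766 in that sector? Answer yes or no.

No

Band width going east from +11.759° to +63.455°: ((63.455 − 11.759) mod 360) = 51.696°.
Offset of -21.766° east of the west edge: ((-21.766 − 11.759) mod 360) = 326.475°.
326.475° > 51.696° ⇒ outside.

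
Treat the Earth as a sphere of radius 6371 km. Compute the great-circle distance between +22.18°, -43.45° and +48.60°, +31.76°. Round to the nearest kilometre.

7108 km

Δλ = 31.76 − -43.45 = 75.21°.
Δφ = 48.60 − 22.18 = 26.42°.
a = sin²(Δφ/2) + cos φ₁ · cos φ₂ · sin²(Δλ/2) = 0.280247.
c = 2·atan2(√a, √(1−a)) = 1.11575 rad → d = 6371·c ≈ 7108.43 km.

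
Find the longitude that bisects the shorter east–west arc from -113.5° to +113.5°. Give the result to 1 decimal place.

+180.0°

Signed shortest Δλ from -113.5° to +113.5° is -133.0°.
Midpoint longitude = -113.5° + (-133.0°)/2 = -113.5° − 66.5° = -180.0°.
Normalise into (−180°, 180°]: +180.0°.
(The naïve average (-113.5 + +113.5)/2 = 0.0° is on the wrong side of the globe.)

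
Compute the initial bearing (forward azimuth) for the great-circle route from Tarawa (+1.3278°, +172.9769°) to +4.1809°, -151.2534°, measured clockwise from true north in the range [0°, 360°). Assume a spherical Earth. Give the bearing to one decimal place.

84.7°

Δλ = -151.2534 − 172.9769 = -324.2303°; wrapped into (−180°, 180°]: 35.7697°.
θ = atan2( sin Δλ · cos φ₂ , cos φ₁ · sin φ₂ − sin φ₁ · cos φ₂ · cos Δλ )
  = atan2(0.58297, 0.05413) = 84.695° → normalised to [0°, 360°): 84.695°.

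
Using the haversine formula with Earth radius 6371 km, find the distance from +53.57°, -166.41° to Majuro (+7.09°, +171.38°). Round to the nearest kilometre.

Δλ = 171.38 − -166.41 = 337.79°; wrapped into (−180°, 180°]: -22.21°.
Δφ = 7.09 − 53.57 = -46.48°.
a = sin²(Δφ/2) + cos φ₁ · cos φ₂ · sin²(Δλ/2) = 0.177558.
c = 2·atan2(√a, √(1−a)) = 0.86992 rad → d = 6371·c ≈ 5542.29 km.

5542 km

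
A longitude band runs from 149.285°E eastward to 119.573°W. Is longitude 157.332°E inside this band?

Band width going east from +149.285° to -119.573°: ((-119.573 − 149.285) mod 360) = 91.142°.
Offset of +157.332° east of the west edge: ((157.332 − 149.285) mod 360) = 8.047°.
8.047° ≤ 91.142° ⇒ inside.

Yes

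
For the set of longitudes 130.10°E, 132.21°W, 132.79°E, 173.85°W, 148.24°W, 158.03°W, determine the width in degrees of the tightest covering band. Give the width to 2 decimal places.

97.69°

Sort the longitudes: -173.85°, -158.03°, -148.24°, -132.21°, +130.10°, +132.79°.
Eastward gaps between consecutive values (wrapping around): 15.82°, 9.79°, 16.03°, 262.31°, 2.69°, 53.36°.
Largest gap = 262.31° ⇒ minimal covering band is its complement: 360° − 262.31° = 97.69°.
Band runs from +130.10° eastward to -132.21°, crossing the antimeridian.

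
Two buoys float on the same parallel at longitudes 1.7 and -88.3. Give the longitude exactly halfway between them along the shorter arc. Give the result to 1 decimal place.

Signed shortest Δλ from +1.7° to -88.3° is -90.0°.
Midpoint longitude = +1.7° + (-90.0°)/2 = +1.7° − 45.0° = -43.3°.

-43.3°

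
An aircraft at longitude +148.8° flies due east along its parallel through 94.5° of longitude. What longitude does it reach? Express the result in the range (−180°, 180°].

Start at +148.8°; shift +94.5° → +243.3°.
+243.3° lies outside (−180°, 180°]; subtract 360° → -116.7°.

-116.7°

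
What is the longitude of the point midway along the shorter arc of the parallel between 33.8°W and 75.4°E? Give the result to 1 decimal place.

Signed shortest Δλ from -33.8° to +75.4° is +109.2°.
Midpoint longitude = -33.8° + (+109.2°)/2 = -33.8° + 54.6° = +20.8°.

20.8°E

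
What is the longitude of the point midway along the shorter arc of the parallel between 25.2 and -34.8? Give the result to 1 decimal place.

-4.8°

Signed shortest Δλ from +25.2° to -34.8° is -60.0°.
Midpoint longitude = +25.2° + (-60.0°)/2 = +25.2° − 30.0° = -4.8°.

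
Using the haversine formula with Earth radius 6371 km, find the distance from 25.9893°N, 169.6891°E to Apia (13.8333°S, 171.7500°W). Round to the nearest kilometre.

4862 km

Δλ = -171.7500 − 169.6891 = -341.4391°; wrapped into (−180°, 180°]: 18.5609°.
Δφ = -13.8333 − 25.9893 = -39.8226°.
a = sin²(Δφ/2) + cos φ₁ · cos φ₂ · sin²(Δλ/2) = 0.138684.
c = 2·atan2(√a, √(1−a)) = 0.76319 rad → d = 6371·c ≈ 4862.30 km.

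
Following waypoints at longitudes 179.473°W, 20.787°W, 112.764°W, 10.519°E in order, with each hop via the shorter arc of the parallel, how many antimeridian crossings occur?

0

Leg 1: -179.473° → -20.787°, shortest Δλ = 158.686° (east) — does not cross 180°.
Leg 2: -20.787° → -112.764°, shortest Δλ = -91.977° (west) — does not cross 180°.
Leg 3: -112.764° → +10.519°, shortest Δλ = 123.283° (east) — does not cross 180°.
Total crossings: 0.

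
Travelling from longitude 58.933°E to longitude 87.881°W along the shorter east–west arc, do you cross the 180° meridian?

Signed shortest Δλ = ((-87.881 − 58.933 + 180) mod 360) − 180 = -146.814°.
Going west by 146.814° from +58.933° reaches -87.881° without touching 180°.

No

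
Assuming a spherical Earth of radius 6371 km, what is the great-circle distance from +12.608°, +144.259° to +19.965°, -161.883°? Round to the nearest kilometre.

Δλ = -161.883 − 144.259 = -306.142°; wrapped into (−180°, 180°]: 53.858°.
Δφ = 19.965 − 12.608 = 7.357°.
a = sin²(Δφ/2) + cos φ₁ · cos φ₂ · sin²(Δλ/2) = 0.192247.
c = 2·atan2(√a, √(1−a)) = 0.90777 rad → d = 6371·c ≈ 5783.39 km.

5783 km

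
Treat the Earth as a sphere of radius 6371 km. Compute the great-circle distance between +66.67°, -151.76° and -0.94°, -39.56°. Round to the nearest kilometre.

Δλ = -39.56 − -151.76 = 112.20°.
Δφ = -0.94 − 66.67 = -67.61°.
a = sin²(Δφ/2) + cos φ₁ · cos φ₂ · sin²(Δλ/2) = 0.582339.
c = 2·atan2(√a, √(1−a)) = 1.73623 rad → d = 6371·c ≈ 11061.51 km.

11062 km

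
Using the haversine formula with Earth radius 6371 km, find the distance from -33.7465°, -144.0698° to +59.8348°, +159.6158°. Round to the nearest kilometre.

11608 km

Δλ = 159.6158 − -144.0698 = 303.6856°; wrapped into (−180°, 180°]: -56.3144°.
Δφ = 59.8348 − -33.7465 = 93.5813°.
a = sin²(Δφ/2) + cos φ₁ · cos φ₂ · sin²(Δλ/2) = 0.624275.
c = 2·atan2(√a, √(1−a)) = 1.82198 rad → d = 6371·c ≈ 11607.83 km.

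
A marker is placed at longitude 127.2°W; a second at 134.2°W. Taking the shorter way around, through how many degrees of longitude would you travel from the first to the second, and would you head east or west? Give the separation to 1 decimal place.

Raw difference: -134.2 − -127.2 = -7.0°.
Normalise into (−180°, 180°]: -7.0° stays -7.0°.
Negative ⇒ the second point lies to the west; separation 7.0°.

7.0° west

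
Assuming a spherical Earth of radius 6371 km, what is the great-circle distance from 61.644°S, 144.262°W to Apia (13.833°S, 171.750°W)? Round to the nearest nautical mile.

3105 nmi

Δλ = -171.750 − -144.262 = -27.488°.
Δφ = -13.833 − -61.644 = 47.811°.
a = sin²(Δφ/2) + cos φ₁ · cos φ₂ · sin²(Δλ/2) = 0.190242.
c = 2·atan2(√a, √(1−a)) = 0.90267 rad → d = 6371·c ≈ 5750.92 km ≈ 3105.25 nmi.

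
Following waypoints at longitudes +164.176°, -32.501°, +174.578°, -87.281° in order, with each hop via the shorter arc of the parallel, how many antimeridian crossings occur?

Leg 1: +164.176° → -32.501°, shortest Δλ = 163.323° (east) — crosses 180°.
Leg 2: -32.501° → +174.578°, shortest Δλ = -152.921° (west) — crosses 180°.
Leg 3: +174.578° → -87.281°, shortest Δλ = 98.141° (east) — crosses 180°.
Total crossings: 3.

3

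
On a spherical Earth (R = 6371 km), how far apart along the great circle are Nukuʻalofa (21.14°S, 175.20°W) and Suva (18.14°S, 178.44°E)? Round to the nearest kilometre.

Δλ = 178.44 − -175.20 = 353.64°; wrapped into (−180°, 180°]: -6.36°.
Δφ = -18.14 − -21.14 = 3.00°.
a = sin²(Δφ/2) + cos φ₁ · cos φ₂ · sin²(Δλ/2) = 0.003413.
c = 2·atan2(√a, √(1−a)) = 0.11690 rad → d = 6371·c ≈ 744.79 km.

745 km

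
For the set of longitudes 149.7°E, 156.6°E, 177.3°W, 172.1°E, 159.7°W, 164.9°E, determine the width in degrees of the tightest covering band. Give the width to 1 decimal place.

50.6°

Sort the longitudes: -177.3°, -159.7°, +149.7°, +156.6°, +164.9°, +172.1°.
Eastward gaps between consecutive values (wrapping around): 17.6°, 309.4°, 6.9°, 8.3°, 7.2°, 10.6°.
Largest gap = 309.4° ⇒ minimal covering band is its complement: 360° − 309.4° = 50.6°.
Band runs from +149.7° eastward to -159.7°, crossing the antimeridian.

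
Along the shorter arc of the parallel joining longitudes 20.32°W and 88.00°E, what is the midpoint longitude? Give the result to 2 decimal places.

33.84°E

Signed shortest Δλ from -20.32° to +88.00° is +108.32°.
Midpoint longitude = -20.32° + (+108.32°)/2 = -20.32° + 54.16° = +33.84°.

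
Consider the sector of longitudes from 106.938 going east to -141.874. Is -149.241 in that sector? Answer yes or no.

Yes

Band width going east from +106.938° to -141.874°: ((-141.874 − 106.938) mod 360) = 111.188°.
Offset of -149.241° east of the west edge: ((-149.241 − 106.938) mod 360) = 103.821°.
103.821° ≤ 111.188° ⇒ inside.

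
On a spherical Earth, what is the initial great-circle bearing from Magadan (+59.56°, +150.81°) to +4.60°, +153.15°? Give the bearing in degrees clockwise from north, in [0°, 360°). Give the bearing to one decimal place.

Δλ = 153.15 − 150.81 = 2.34°.
θ = atan2( sin Δλ · cos φ₂ , cos φ₁ · sin φ₂ − sin φ₁ · cos φ₂ · cos Δλ )
  = atan2(0.04070, -0.81803) = 177.152° → normalised to [0°, 360°): 177.152°.

177.2°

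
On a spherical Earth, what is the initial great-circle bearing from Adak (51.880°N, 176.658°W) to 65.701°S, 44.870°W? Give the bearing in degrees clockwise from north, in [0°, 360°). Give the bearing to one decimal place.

138.5°

Δλ = -44.870 − -176.658 = 131.788°.
θ = atan2( sin Δλ · cos φ₂ , cos φ₁ · sin φ₂ − sin φ₁ · cos φ₂ · cos Δλ )
  = atan2(0.30682, -0.34689) = 138.508° → normalised to [0°, 360°): 138.508°.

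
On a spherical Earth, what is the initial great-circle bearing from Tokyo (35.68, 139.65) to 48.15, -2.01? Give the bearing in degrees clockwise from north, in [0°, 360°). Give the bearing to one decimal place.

Δλ = -2.01 − 139.65 = -141.66°.
θ = atan2( sin Δλ · cos φ₂ , cos φ₁ · sin φ₂ − sin φ₁ · cos φ₂ · cos Δλ )
  = atan2(-0.41387, 0.91029) = -24.449° → normalised to [0°, 360°): 335.551°.

335.6°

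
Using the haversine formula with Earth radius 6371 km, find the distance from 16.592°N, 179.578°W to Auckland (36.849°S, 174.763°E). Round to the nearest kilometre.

5972 km

Δλ = 174.763 − -179.578 = 354.341°; wrapped into (−180°, 180°]: -5.659°.
Δφ = -36.849 − 16.592 = -53.441°.
a = sin²(Δφ/2) + cos φ₁ · cos φ₂ · sin²(Δλ/2) = 0.204044.
c = 2·atan2(√a, √(1−a)) = 0.93737 rad → d = 6371·c ≈ 5971.96 km.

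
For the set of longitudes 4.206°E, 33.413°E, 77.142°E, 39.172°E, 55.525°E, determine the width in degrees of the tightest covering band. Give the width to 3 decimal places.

72.936°

Sort the longitudes: +4.206°, +33.413°, +39.172°, +55.525°, +77.142°.
Eastward gaps between consecutive values (wrapping around): 29.207°, 5.759°, 16.353°, 21.617°, 287.064°.
Largest gap = 287.064° ⇒ minimal covering band is its complement: 360° − 287.064° = 72.936°.
Band runs from +4.206° eastward to +77.142°.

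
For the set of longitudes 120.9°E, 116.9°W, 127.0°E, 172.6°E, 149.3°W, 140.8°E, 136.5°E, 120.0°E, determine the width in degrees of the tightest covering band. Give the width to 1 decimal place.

123.1°

Sort the longitudes: -149.3°, -116.9°, +120.0°, +120.9°, +127.0°, +136.5°, +140.8°, +172.6°.
Eastward gaps between consecutive values (wrapping around): 32.4°, 236.9°, 0.9°, 6.1°, 9.5°, 4.3°, 31.8°, 38.1°.
Largest gap = 236.9° ⇒ minimal covering band is its complement: 360° − 236.9° = 123.1°.
Band runs from +120.0° eastward to -116.9°, crossing the antimeridian.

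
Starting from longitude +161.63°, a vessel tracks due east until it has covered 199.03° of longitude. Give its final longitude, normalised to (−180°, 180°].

+0.66°

Start at +161.63°; shift +199.03° → +360.66°.
+360.66° lies outside (−180°, 180°]; subtract 360° → +0.66°.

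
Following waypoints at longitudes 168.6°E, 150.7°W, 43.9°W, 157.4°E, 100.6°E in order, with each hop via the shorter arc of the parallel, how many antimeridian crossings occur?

Leg 1: +168.6° → -150.7°, shortest Δλ = 40.7° (east) — crosses 180°.
Leg 2: -150.7° → -43.9°, shortest Δλ = 106.8° (east) — does not cross 180°.
Leg 3: -43.9° → +157.4°, shortest Δλ = -158.7° (west) — crosses 180°.
Leg 4: +157.4° → +100.6°, shortest Δλ = -56.8° (west) — does not cross 180°.
Total crossings: 2.

2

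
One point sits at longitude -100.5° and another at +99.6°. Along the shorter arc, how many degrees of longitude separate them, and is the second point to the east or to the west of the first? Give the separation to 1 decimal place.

159.9° west

Raw difference: 99.6 − -100.5 = 200.1°.
Normalise into (−180°, 180°]: 200.1° − 360° = -159.9°.
Negative ⇒ the second point lies to the west; separation 159.9°.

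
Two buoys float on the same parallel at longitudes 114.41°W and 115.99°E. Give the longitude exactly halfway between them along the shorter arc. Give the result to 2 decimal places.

Signed shortest Δλ from -114.41° to +115.99° is -129.60°.
Midpoint longitude = -114.41° + (-129.60°)/2 = -114.41° − 64.80° = -179.21°.
(The naïve average (-114.41 + +115.99)/2 = 0.79° is on the wrong side of the globe.)

179.21°W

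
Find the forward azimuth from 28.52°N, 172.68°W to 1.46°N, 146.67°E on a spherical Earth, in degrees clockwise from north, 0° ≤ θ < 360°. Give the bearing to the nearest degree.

Δλ = 146.67 − -172.68 = 319.35°; wrapped into (−180°, 180°]: -40.65°.
θ = atan2( sin Δλ · cos φ₂ , cos φ₁ · sin φ₂ − sin φ₁ · cos φ₂ · cos Δλ )
  = atan2(-0.65123, -0.33975) = -117.551° → normalised to [0°, 360°): 242.449°.

242°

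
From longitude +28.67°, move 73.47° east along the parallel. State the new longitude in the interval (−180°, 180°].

Start at +28.67°; shift +73.47° → +102.14°.
+102.14° already lies in (−180°, 180°].

+102.14°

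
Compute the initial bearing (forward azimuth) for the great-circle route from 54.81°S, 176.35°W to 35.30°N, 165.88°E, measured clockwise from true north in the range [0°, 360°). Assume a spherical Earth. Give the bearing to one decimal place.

345.6°

Δλ = 165.88 − -176.35 = 342.23°; wrapped into (−180°, 180°]: -17.77°.
θ = atan2( sin Δλ · cos φ₂ , cos φ₁ · sin φ₂ − sin φ₁ · cos φ₂ · cos Δλ )
  = atan2(-0.24908, 0.96818) = -14.428° → normalised to [0°, 360°): 345.572°.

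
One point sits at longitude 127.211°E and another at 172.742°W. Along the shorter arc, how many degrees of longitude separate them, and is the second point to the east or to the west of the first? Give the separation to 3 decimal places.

60.047° east

Raw difference: -172.742 − 127.211 = -299.953°.
Normalise into (−180°, 180°]: -299.953° + 360° = 60.047°.
Positive ⇒ the second point lies to the east; separation 60.047°.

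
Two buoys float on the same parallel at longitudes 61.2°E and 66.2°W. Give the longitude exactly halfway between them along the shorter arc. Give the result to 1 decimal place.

2.5°W

Signed shortest Δλ from +61.2° to -66.2° is -127.4°.
Midpoint longitude = +61.2° + (-127.4°)/2 = +61.2° − 63.7° = -2.5°.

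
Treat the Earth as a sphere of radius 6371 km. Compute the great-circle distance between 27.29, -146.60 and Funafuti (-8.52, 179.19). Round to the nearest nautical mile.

2929 nmi

Δλ = 179.19 − -146.60 = 325.79°; wrapped into (−180°, 180°]: -34.21°.
Δφ = -8.52 − 27.29 = -35.81°.
a = sin²(Δφ/2) + cos φ₁ · cos φ₂ · sin²(Δλ/2) = 0.170551.
c = 2·atan2(√a, √(1−a)) = 0.85144 rad → d = 6371·c ≈ 5424.54 km ≈ 2929.02 nmi.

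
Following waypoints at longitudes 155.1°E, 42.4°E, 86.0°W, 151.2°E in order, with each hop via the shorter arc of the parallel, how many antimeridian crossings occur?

1

Leg 1: +155.1° → +42.4°, shortest Δλ = -112.7° (west) — does not cross 180°.
Leg 2: +42.4° → -86.0°, shortest Δλ = -128.4° (west) — does not cross 180°.
Leg 3: -86.0° → +151.2°, shortest Δλ = -122.8° (west) — crosses 180°.
Total crossings: 1.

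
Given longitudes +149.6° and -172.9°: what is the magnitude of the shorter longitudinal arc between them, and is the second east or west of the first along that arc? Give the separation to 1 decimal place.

Raw difference: -172.9 − 149.6 = -322.5°.
Normalise into (−180°, 180°]: -322.5° + 360° = 37.5°.
Positive ⇒ the second point lies to the east; separation 37.5°.

37.5° east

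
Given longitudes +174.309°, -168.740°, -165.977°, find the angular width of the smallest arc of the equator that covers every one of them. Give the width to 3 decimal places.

Sort the longitudes: -168.740°, -165.977°, +174.309°.
Eastward gaps between consecutive values (wrapping around): 2.763°, 340.286°, 16.951°.
Largest gap = 340.286° ⇒ minimal covering band is its complement: 360° − 340.286° = 19.714°.
Band runs from +174.309° eastward to -165.977°, crossing the antimeridian.

19.714°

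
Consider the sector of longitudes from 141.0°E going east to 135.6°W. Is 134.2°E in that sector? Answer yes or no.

Band width going east from +141.0° to -135.6°: ((-135.6 − 141.0) mod 360) = 83.4°.
Offset of +134.2° east of the west edge: ((134.2 − 141.0) mod 360) = 353.2°.
353.2° > 83.4° ⇒ outside.

No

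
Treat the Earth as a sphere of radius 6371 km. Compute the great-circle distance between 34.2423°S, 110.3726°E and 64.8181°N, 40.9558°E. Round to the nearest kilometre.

12529 km

Δλ = 40.9558 − 110.3726 = -69.4168°.
Δφ = 64.8181 − -34.2423 = 99.0604°.
a = sin²(Δφ/2) + cos φ₁ · cos φ₂ · sin²(Δλ/2) = 0.692778.
c = 2·atan2(√a, √(1−a)) = 1.96661 rad → d = 6371·c ≈ 12529.25 km.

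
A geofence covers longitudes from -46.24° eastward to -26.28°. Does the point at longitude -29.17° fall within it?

Band width going east from -46.24° to -26.28°: ((-26.28 − -46.24) mod 360) = 19.96°.
Offset of -29.17° east of the west edge: ((-29.17 − -46.24) mod 360) = 17.07°.
17.07° ≤ 19.96° ⇒ inside.

Yes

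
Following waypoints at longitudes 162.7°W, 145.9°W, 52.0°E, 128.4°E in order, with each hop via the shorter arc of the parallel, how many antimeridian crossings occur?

Leg 1: -162.7° → -145.9°, shortest Δλ = 16.8° (east) — does not cross 180°.
Leg 2: -145.9° → +52.0°, shortest Δλ = -162.1° (west) — crosses 180°.
Leg 3: +52.0° → +128.4°, shortest Δλ = 76.4° (east) — does not cross 180°.
Total crossings: 1.

1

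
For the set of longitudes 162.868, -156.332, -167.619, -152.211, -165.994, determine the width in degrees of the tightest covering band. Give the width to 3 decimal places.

Sort the longitudes: -167.619°, -165.994°, -156.332°, -152.211°, +162.868°.
Eastward gaps between consecutive values (wrapping around): 1.625°, 9.662°, 4.121°, 315.079°, 29.513°.
Largest gap = 315.079° ⇒ minimal covering band is its complement: 360° − 315.079° = 44.921°.
Band runs from +162.868° eastward to -152.211°, crossing the antimeridian.

44.921°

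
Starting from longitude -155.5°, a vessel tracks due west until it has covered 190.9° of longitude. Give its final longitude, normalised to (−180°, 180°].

Start at -155.5°; shift −190.9° → -346.4°.
-346.4° lies outside (−180°, 180°]; add 360° → +13.6°.

+13.6°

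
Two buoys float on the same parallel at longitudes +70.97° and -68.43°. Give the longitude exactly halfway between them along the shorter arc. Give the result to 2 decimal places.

+1.27°

Signed shortest Δλ from +70.97° to -68.43° is -139.40°.
Midpoint longitude = +70.97° + (-139.40°)/2 = +70.97° − 69.70° = +1.27°.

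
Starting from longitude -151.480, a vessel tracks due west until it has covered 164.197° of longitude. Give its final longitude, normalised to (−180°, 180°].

Start at -151.480°; shift −164.197° → -315.677°.
-315.677° lies outside (−180°, 180°]; add 360° → +44.323°.

+44.323°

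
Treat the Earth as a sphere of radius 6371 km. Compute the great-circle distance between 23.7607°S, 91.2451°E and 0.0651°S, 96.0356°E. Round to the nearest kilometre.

2685 km

Δλ = 96.0356 − 91.2451 = 4.7905°.
Δφ = -0.0651 − -23.7607 = 23.6956°.
a = sin²(Δφ/2) + cos φ₁ · cos φ₂ · sin²(Δλ/2) = 0.043752.
c = 2·atan2(√a, √(1−a)) = 0.42145 rad → d = 6371·c ≈ 2685.06 km.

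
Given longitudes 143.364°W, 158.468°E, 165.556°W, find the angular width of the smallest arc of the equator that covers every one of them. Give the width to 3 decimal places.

Sort the longitudes: -165.556°, -143.364°, +158.468°.
Eastward gaps between consecutive values (wrapping around): 22.192°, 301.832°, 35.976°.
Largest gap = 301.832° ⇒ minimal covering band is its complement: 360° − 301.832° = 58.168°.
Band runs from +158.468° eastward to -143.364°, crossing the antimeridian.

58.168°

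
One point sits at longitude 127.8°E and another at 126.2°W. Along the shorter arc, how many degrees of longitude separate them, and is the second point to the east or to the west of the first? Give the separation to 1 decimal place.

Raw difference: -126.2 − 127.8 = -254.0°.
Normalise into (−180°, 180°]: -254.0° + 360° = 106.0°.
Positive ⇒ the second point lies to the east; separation 106.0°.

106.0° east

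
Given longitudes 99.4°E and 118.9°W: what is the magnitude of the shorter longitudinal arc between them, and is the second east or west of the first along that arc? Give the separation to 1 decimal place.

141.7° east

Raw difference: -118.9 − 99.4 = -218.3°.
Normalise into (−180°, 180°]: -218.3° + 360° = 141.7°.
Positive ⇒ the second point lies to the east; separation 141.7°.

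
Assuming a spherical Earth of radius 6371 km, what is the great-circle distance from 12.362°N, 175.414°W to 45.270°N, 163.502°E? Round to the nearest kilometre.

4168 km

Δλ = 163.502 − -175.414 = 338.916°; wrapped into (−180°, 180°]: -21.084°.
Δφ = 45.270 − 12.362 = 32.908°.
a = sin²(Δφ/2) + cos φ₁ · cos φ₂ · sin²(Δλ/2) = 0.103239.
c = 2·atan2(√a, √(1−a)) = 0.65422 rad → d = 6371·c ≈ 4168.04 km.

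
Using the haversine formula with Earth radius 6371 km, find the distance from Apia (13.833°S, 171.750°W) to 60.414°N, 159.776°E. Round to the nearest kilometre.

8637 km

Δλ = 159.776 − -171.750 = 331.526°; wrapped into (−180°, 180°]: -28.474°.
Δφ = 60.414 − -13.833 = 74.247°.
a = sin²(Δφ/2) + cos φ₁ · cos φ₂ · sin²(Δλ/2) = 0.393251.
c = 2·atan2(√a, √(1−a)) = 1.35564 rad → d = 6371·c ≈ 8636.79 km.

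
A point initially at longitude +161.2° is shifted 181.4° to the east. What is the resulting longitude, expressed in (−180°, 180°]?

-17.4°

Start at +161.2°; shift +181.4° → +342.6°.
+342.6° lies outside (−180°, 180°]; subtract 360° → -17.4°.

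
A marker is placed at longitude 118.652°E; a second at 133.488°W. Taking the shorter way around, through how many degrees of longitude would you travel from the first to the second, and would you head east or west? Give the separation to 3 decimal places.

Raw difference: -133.488 − 118.652 = -252.14°.
Normalise into (−180°, 180°]: -252.14° + 360° = 107.86°.
Positive ⇒ the second point lies to the east; separation 107.860°.

107.860° east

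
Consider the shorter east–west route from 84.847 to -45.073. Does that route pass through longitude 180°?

Signed shortest Δλ = ((-45.073 − 84.847 + 180) mod 360) − 180 = -129.92°.
Going west by 129.92° from +84.847° reaches -45.073° without touching 180°.

No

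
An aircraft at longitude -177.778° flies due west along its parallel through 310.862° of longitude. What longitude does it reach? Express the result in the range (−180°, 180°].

Start at -177.778°; shift −310.862° → -488.640°.
-488.640° lies outside (−180°, 180°]; add 360° → -128.640°.

-128.640°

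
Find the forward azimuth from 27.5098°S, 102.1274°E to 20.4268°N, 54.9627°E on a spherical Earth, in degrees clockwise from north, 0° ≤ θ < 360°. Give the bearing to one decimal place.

311.3°

Δλ = 54.9627 − 102.1274 = -47.1647°.
θ = atan2( sin Δλ · cos φ₂ , cos φ₁ · sin φ₂ − sin φ₁ · cos φ₂ · cos Δλ )
  = atan2(-0.68720, 0.60384) = -48.694° → normalised to [0°, 360°): 311.306°.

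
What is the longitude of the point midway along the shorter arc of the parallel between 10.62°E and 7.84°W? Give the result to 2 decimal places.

1.39°E

Signed shortest Δλ from +10.62° to -7.84° is -18.46°.
Midpoint longitude = +10.62° + (-18.46°)/2 = +10.62° − 9.23° = +1.39°.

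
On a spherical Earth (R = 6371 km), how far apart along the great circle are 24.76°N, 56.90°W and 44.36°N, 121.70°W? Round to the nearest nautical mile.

Δλ = -121.70 − -56.90 = -64.80°.
Δφ = 44.36 − 24.76 = 19.60°.
a = sin²(Δφ/2) + cos φ₁ · cos φ₂ · sin²(Δλ/2) = 0.215373.
c = 2·atan2(√a, √(1−a)) = 0.96520 rad → d = 6371·c ≈ 6149.28 km ≈ 3320.35 nmi.

3320 nmi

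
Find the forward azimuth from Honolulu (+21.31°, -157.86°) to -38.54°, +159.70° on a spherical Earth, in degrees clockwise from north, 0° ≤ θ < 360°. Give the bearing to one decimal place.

213.7°

Δλ = 159.70 − -157.86 = 317.56°; wrapped into (−180°, 180°]: -42.44°.
θ = atan2( sin Δλ · cos φ₂ , cos φ₁ · sin φ₂ − sin φ₁ · cos φ₂ · cos Δλ )
  = atan2(-0.52782, -0.79023) = -146.260° → normalised to [0°, 360°): 213.740°.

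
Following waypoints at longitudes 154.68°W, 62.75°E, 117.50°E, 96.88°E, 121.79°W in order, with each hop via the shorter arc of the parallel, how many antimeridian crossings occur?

Leg 1: -154.68° → +62.75°, shortest Δλ = -142.57° (west) — crosses 180°.
Leg 2: +62.75° → +117.50°, shortest Δλ = 54.75° (east) — does not cross 180°.
Leg 3: +117.50° → +96.88°, shortest Δλ = -20.62° (west) — does not cross 180°.
Leg 4: +96.88° → -121.79°, shortest Δλ = 141.33° (east) — crosses 180°.
Total crossings: 2.

2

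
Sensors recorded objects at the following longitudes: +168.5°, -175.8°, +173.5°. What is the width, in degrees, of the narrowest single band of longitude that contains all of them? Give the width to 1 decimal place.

15.7°

Sort the longitudes: -175.8°, +168.5°, +173.5°.
Eastward gaps between consecutive values (wrapping around): 344.3°, 5.0°, 10.7°.
Largest gap = 344.3° ⇒ minimal covering band is its complement: 360° − 344.3° = 15.7°.
Band runs from +168.5° eastward to -175.8°, crossing the antimeridian.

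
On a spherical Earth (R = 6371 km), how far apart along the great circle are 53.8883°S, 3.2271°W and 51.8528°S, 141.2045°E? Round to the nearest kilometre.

7803 km

Δλ = 141.2045 − -3.2271 = 144.4316°.
Δφ = -51.8528 − -53.8883 = 2.0355°.
a = sin²(Δφ/2) + cos φ₁ · cos φ₂ · sin²(Δλ/2) = 0.330394.
c = 2·atan2(√a, √(1−a)) = 1.22472 rad → d = 6371·c ≈ 7802.67 km.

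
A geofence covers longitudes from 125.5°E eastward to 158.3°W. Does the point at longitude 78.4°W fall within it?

No

Band width going east from +125.5° to -158.3°: ((-158.3 − 125.5) mod 360) = 76.2°.
Offset of -78.4° east of the west edge: ((-78.4 − 125.5) mod 360) = 156.1°.
156.1° > 76.2° ⇒ outside.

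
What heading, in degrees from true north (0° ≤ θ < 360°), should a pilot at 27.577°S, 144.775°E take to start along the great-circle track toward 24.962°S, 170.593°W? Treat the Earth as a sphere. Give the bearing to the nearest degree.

97°

Δλ = -170.593 − 144.775 = -315.368°; wrapped into (−180°, 180°]: 44.632°.
θ = atan2( sin Δλ · cos φ₂ , cos φ₁ · sin φ₂ − sin φ₁ · cos φ₂ · cos Δλ )
  = atan2(0.63692, -0.07540) = 96.751° → normalised to [0°, 360°): 96.751°.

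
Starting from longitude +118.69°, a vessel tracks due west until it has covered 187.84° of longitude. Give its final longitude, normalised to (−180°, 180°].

-69.15°

Start at +118.69°; shift −187.84° → -69.15°.
-69.15° already lies in (−180°, 180°].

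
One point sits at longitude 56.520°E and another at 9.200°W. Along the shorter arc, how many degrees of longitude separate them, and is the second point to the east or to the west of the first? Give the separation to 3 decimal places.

65.720° west

Raw difference: -9.200 − 56.520 = -65.72°.
Normalise into (−180°, 180°]: -65.72° stays -65.72°.
Negative ⇒ the second point lies to the west; separation 65.720°.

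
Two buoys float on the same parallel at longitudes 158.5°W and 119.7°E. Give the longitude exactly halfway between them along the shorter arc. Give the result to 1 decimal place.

160.6°E

Signed shortest Δλ from -158.5° to +119.7° is -81.8°.
Midpoint longitude = -158.5° + (-81.8°)/2 = -158.5° − 40.9° = -199.4°.
Normalise into (−180°, 180°]: +160.6°.
(The naïve average (-158.5 + +119.7)/2 = -19.4° is on the wrong side of the globe.)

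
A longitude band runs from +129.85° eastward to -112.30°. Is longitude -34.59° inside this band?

Band width going east from +129.85° to -112.30°: ((-112.30 − 129.85) mod 360) = 117.85°.
Offset of -34.59° east of the west edge: ((-34.59 − 129.85) mod 360) = 195.56°.
195.56° > 117.85° ⇒ outside.

No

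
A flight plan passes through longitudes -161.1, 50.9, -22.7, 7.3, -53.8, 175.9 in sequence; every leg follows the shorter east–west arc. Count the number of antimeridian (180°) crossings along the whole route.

Leg 1: -161.1° → +50.9°, shortest Δλ = -148.0° (west) — crosses 180°.
Leg 2: +50.9° → -22.7°, shortest Δλ = -73.6° (west) — does not cross 180°.
Leg 3: -22.7° → +7.3°, shortest Δλ = 30.0° (east) — does not cross 180°.
Leg 4: +7.3° → -53.8°, shortest Δλ = -61.1° (west) — does not cross 180°.
Leg 5: -53.8° → +175.9°, shortest Δλ = -130.3° (west) — crosses 180°.
Total crossings: 2.

2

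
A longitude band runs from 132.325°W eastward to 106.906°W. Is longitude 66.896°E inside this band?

Band width going east from -132.325° to -106.906°: ((-106.906 − -132.325) mod 360) = 25.419°.
Offset of +66.896° east of the west edge: ((66.896 − -132.325) mod 360) = 199.221°.
199.221° > 25.419° ⇒ outside.

No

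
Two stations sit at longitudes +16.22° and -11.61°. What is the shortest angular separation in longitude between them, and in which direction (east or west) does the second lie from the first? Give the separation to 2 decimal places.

Raw difference: -11.61 − 16.22 = -27.83°.
Normalise into (−180°, 180°]: -27.83° stays -27.83°.
Negative ⇒ the second point lies to the west; separation 27.83°.

27.83° west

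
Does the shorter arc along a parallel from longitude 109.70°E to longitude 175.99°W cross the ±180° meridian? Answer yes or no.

Naïve |-175.99 − 109.70| = 285.69° > 180°, so the shorter arc goes the other way round — across 180°.
Signed shortest Δλ = ((-175.99 − 109.70 + 180) mod 360) − 180 = 74.31°.
Going east by 74.31° from +109.70° passes through 180° before reaching -175.99°.

Yes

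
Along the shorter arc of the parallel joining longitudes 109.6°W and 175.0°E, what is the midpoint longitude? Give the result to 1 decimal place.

Signed shortest Δλ from -109.6° to +175.0° is -75.4°.
Midpoint longitude = -109.6° + (-75.4°)/2 = -109.6° − 37.7° = -147.3°.
(The naïve average (-109.6 + +175.0)/2 = 32.7° is on the wrong side of the globe.)

147.3°W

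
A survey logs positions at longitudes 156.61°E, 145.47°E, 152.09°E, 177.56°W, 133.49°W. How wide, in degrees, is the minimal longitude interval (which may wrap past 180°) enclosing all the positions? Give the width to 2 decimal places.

81.04°

Sort the longitudes: -177.56°, -133.49°, +145.47°, +152.09°, +156.61°.
Eastward gaps between consecutive values (wrapping around): 44.07°, 278.96°, 6.62°, 4.52°, 25.83°.
Largest gap = 278.96° ⇒ minimal covering band is its complement: 360° − 278.96° = 81.04°.
Band runs from +145.47° eastward to -133.49°, crossing the antimeridian.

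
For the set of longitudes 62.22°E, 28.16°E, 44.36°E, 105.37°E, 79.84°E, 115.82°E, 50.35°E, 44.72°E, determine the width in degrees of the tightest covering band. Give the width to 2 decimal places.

Sort the longitudes: +28.16°, +44.36°, +44.72°, +50.35°, +62.22°, +79.84°, +105.37°, +115.82°.
Eastward gaps between consecutive values (wrapping around): 16.20°, 0.36°, 5.63°, 11.87°, 17.62°, 25.53°, 10.45°, 272.34°.
Largest gap = 272.34° ⇒ minimal covering band is its complement: 360° − 272.34° = 87.66°.
Band runs from +28.16° eastward to +115.82°.

87.66°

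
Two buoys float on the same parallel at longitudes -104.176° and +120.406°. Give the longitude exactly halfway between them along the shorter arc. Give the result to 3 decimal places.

-171.885°

Signed shortest Δλ from -104.176° to +120.406° is -135.418°.
Midpoint longitude = -104.176° + (-135.418°)/2 = -104.176° − 67.709° = -171.885°.
(The naïve average (-104.176 + +120.406)/2 = 8.115° is on the wrong side of the globe.)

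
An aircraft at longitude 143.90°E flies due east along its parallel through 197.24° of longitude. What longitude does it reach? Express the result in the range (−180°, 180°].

18.86°W

Start at +143.90°; shift +197.24° → +341.14°.
+341.14° lies outside (−180°, 180°]; subtract 360° → -18.86°.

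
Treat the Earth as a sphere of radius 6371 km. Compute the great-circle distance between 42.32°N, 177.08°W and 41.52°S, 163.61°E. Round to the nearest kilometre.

Δλ = 163.61 − -177.08 = 340.69°; wrapped into (−180°, 180°]: -19.31°.
Δφ = -41.52 − 42.32 = -83.84°.
a = sin²(Δφ/2) + cos φ₁ · cos φ₂ · sin²(Δλ/2) = 0.461919.
c = 2·atan2(√a, √(1−a)) = 1.49456 rad → d = 6371·c ≈ 9521.85 km.

9522 km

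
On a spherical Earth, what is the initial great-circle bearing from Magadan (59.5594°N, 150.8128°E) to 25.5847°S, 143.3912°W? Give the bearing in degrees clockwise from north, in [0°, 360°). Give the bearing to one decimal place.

123.2°

Δλ = -143.3912 − 150.8128 = -294.2040°; wrapped into (−180°, 180°]: 65.7960°.
θ = atan2( sin Δλ · cos φ₂ , cos φ₁ · sin φ₂ − sin φ₁ · cos φ₂ · cos Δλ )
  = atan2(0.82266, -0.53761) = 123.165° → normalised to [0°, 360°): 123.165°.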